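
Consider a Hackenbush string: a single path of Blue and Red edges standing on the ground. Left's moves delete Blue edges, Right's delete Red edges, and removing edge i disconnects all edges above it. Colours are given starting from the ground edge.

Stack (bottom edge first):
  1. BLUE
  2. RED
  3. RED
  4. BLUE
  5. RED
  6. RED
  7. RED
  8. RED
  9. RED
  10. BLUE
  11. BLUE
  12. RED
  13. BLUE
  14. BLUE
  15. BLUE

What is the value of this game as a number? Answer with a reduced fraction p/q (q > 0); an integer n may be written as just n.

4207/16384

Prefix values for BLUE RED RED BLUE RED RED RED RED RED BLUE BLUE RED BLUE BLUE BLUE via {L|R} + simplicity:
step 1: add BLUE to get B; options L={ 0 } R={ (no moves) } — 1
step 2: add RED to get BR; options L={ 0 } R={ 1 } — 1/2
step 3: add RED to get BRR; options L={ 0 } R={ 1/2; 1 } — 1/4
step 4: add BLUE to get BRRB; options L={ 0; 1/4 } R={ 1/2; 1 } — 3/8
step 5: add RED to get BRRBR; options L={ 0; 1/4 } R={ 3/8; 1/2; 1 } — 5/16
step 6: add RED to get BRRBRR; options L={ 0; 1/4 } R={ 5/16; 3/8; 1/2; 1 } — 9/32
step 7: add RED to get BRRBRRR; options L={ 0; 1/4 } R={ 9/32; 5/16; 3/8; 1/2; 1 } — 17/64
step 8: add RED to get BRRBRRRR; options L={ 0; 1/4 } R={ 17/64; 9/32; 5/16; 3/8; 1/2; 1 } — 33/128
step 9: add RED to get BRRBRRRRR; options L={ 0; 1/4 } R={ 33/128; 17/64; 9/32; 5/16; 3/8; 1/2; 1 } — 65/256
step 10: add BLUE to get BRRBRRRRRB; options L={ 0; 1/4; 65/256 } R={ 33/128; 17/64; 9/32; 5/16; 3/8; 1/2; 1 } — 131/512
step 11: add BLUE to get BRRBRRRRRBB; options L={ 0; 1/4; 65/256; 131/512 } R={ 33/128; 17/64; 9/32; 5/16; 3/8; 1/2; 1 } — 263/1024
step 12: add RED to get BRRBRRRRRBBR; options L={ 0; 1/4; 65/256; 131/512 } R={ 263/1024; 33/128; 17/64; 9/32; 5/16; 3/8; 1/2; 1 } — 525/2048
step 13: add BLUE to get BRRBRRRRRBBRB; options L={ 0; 1/4; 65/256; 131/512; 525/2048 } R={ 263/1024; 33/128; 17/64; 9/32; 5/16; 3/8; 1/2; 1 } — 1051/4096
step 14: add BLUE to get BRRBRRRRRBBRBB; options L={ 0; 1/4; 65/256; 131/512; 525/2048; 1051/4096 } R={ 263/1024; 33/128; 17/64; 9/32; 5/16; 3/8; 1/2; 1 } — 2103/8192
step 15: add BLUE to get BRRBRRRRRBBRBBB; options L={ 0; 1/4; 65/256; 131/512; 525/2048; 1051/4096; 2103/8192 } R={ 263/1024; 33/128; 17/64; 9/32; 5/16; 3/8; 1/2; 1 } — 4207/16384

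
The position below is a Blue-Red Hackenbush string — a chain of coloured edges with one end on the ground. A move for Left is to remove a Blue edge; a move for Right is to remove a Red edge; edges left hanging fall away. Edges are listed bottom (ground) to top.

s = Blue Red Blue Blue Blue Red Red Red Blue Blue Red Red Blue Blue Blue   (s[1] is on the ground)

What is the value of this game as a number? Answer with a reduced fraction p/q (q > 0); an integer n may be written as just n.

14543/16384

step 1: add Blue to get B; options L={ 0 } R={ ∅ } → 1
step 2: add Red to get BR; options L={ 0 } R={ 1 } → 1/2
step 3: add Blue to get BRB; options L={ 0, 1/2 } R={ 1 } → 3/4
step 4: add Blue to get BRBB; options L={ 0, 1/2, 3/4 } R={ 1 } → 7/8
step 5: add Blue to get BRBBB; options L={ 0, 1/2, 3/4, 7/8 } R={ 1 } → 15/16
step 6: add Red to get BRBBBR; options L={ 0, 1/2, 3/4, 7/8 } R={ 15/16, 1 } → 29/32
step 7: add Red to get BRBBBRR; options L={ 0, 1/2, 3/4, 7/8 } R={ 29/32, 15/16, 1 } → 57/64
step 8: add Red to get BRBBBRRR; options L={ 0, 1/2, 3/4, 7/8 } R={ 57/64, 29/32, 15/16, 1 } → 113/128
step 9: add Blue to get BRBBBRRRB; options L={ 0, 1/2, 3/4, 7/8, 113/128 } R={ 57/64, 29/32, 15/16, 1 } → 227/256
step 10: add Blue to get BRBBBRRRBB; options L={ 0, 1/2, 3/4, 7/8, 113/128, 227/256 } R={ 57/64, 29/32, 15/16, 1 } → 455/512
step 11: add Red to get BRBBBRRRBBR; options L={ 0, 1/2, 3/4, 7/8, 113/128, 227/256 } R={ 455/512, 57/64, 29/32, 15/16, 1 } → 909/1024
step 12: add Red to get BRBBBRRRBBRR; options L={ 0, 1/2, 3/4, 7/8, 113/128, 227/256 } R={ 909/1024, 455/512, 57/64, 29/32, 15/16, 1 } → 1817/2048
step 13: add Blue to get BRBBBRRRBBRRB; options L={ 0, 1/2, 3/4, 7/8, 113/128, 227/256, 1817/2048 } R={ 909/1024, 455/512, 57/64, 29/32, 15/16, 1 } → 3635/4096
step 14: add Blue to get BRBBBRRRBBRRBB; options L={ 0, 1/2, 3/4, 7/8, 113/128, 227/256, 1817/2048, 3635/4096 } R={ 909/1024, 455/512, 57/64, 29/32, 15/16, 1 } → 7271/8192
step 15: add Blue to get BRBBBRRRBBRRBBB; options L={ 0, 1/2, 3/4, 7/8, 113/128, 227/256, 1817/2048, 3635/4096, 7271/8192 } R={ 909/1024, 455/512, 57/64, 29/32, 15/16, 1 } → 14543/16384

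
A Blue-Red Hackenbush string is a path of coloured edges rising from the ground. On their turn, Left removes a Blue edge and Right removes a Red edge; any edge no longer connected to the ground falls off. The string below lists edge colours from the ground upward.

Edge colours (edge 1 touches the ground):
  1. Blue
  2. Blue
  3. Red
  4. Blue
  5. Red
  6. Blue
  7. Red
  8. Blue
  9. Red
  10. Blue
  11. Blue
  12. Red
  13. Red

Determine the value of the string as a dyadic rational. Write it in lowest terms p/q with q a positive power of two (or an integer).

edge 1 of 13 (Blue): { 0 | none } = 1
edge 2 of 13 (Blue): { 0 1 | none } = 2
edge 3 of 13 (Red): { 0 1 | 2 } = 3/2
edge 4 of 13 (Blue): { 0 1 3/2 | 2 } = 7/4
edge 5 of 13 (Red): { 0 1 3/2 | 7/4 2 } = 13/8
edge 6 of 13 (Blue): { 0 1 3/2 13/8 | 7/4 2 } = 27/16
edge 7 of 13 (Red): { 0 1 3/2 13/8 | 27/16 7/4 2 } = 53/32
edge 8 of 13 (Blue): { 0 1 3/2 13/8 53/32 | 27/16 7/4 2 } = 107/64
edge 9 of 13 (Red): { 0 1 3/2 13/8 53/32 | 107/64 27/16 7/4 2 } = 213/128
edge 10 of 13 (Blue): { 0 1 3/2 13/8 53/32 213/128 | 107/64 27/16 7/4 2 } = 427/256
edge 11 of 13 (Blue): { 0 1 3/2 13/8 53/32 213/128 427/256 | 107/64 27/16 7/4 2 } = 855/512
edge 12 of 13 (Red): { 0 1 3/2 13/8 53/32 213/128 427/256 | 855/512 107/64 27/16 7/4 2 } = 1709/1024
edge 13 of 13 (Red): { 0 1 3/2 13/8 53/32 213/128 427/256 | 1709/1024 855/512 107/64 27/16 7/4 2 } = 3417/2048

3417/2048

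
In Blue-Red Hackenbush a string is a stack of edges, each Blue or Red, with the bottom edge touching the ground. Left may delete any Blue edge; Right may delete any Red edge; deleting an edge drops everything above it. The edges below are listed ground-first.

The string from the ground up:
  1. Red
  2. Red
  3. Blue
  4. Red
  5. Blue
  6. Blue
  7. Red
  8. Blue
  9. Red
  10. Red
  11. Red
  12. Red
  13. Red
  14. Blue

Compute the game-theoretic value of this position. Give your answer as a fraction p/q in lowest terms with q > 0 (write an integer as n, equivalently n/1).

-6525/4096

val_1 [R]  L=[∅]  R=[0]  = -1
val_2 [RR]  L=[∅]  R=[-1; 0]  = -2
val_3 [RRB]  L=[-2]  R=[-1; 0]  = -3/2
val_4 [RRBR]  L=[-2]  R=[-3/2; -1; 0]  = -7/4
val_5 [RRBRB]  L=[-2; -7/4]  R=[-3/2; -1; 0]  = -13/8
val_6 [RRBRBB]  L=[-2; -7/4; -13/8]  R=[-3/2; -1; 0]  = -25/16
val_7 [RRBRBBR]  L=[-2; -7/4; -13/8]  R=[-25/16; -3/2; -1; 0]  = -51/32
val_8 [RRBRBBRB]  L=[-2; -7/4; -13/8; -51/32]  R=[-25/16; -3/2; -1; 0]  = -101/64
val_9 [RRBRBBRBR]  L=[-2; -7/4; -13/8; -51/32]  R=[-101/64; -25/16; -3/2; -1; 0]  = -203/128
val_10 [RRBRBBRBRR]  L=[-2; -7/4; -13/8; -51/32]  R=[-203/128; -101/64; -25/16; -3/2; -1; 0]  = -407/256
val_11 [RRBRBBRBRRR]  L=[-2; -7/4; -13/8; -51/32]  R=[-407/256; -203/128; -101/64; -25/16; -3/2; -1; 0]  = -815/512
val_12 [RRBRBBRBRRRR]  L=[-2; -7/4; -13/8; -51/32]  R=[-815/512; -407/256; -203/128; -101/64; -25/16; -3/2; -1; 0]  = -1631/1024
val_13 [RRBRBBRBRRRRR]  L=[-2; -7/4; -13/8; -51/32]  R=[-1631/1024; -815/512; -407/256; -203/128; -101/64; -25/16; -3/2; -1; 0]  = -3263/2048
val_14 [RRBRBBRBRRRRRB]  L=[-2; -7/4; -13/8; -51/32; -3263/2048]  R=[-1631/1024; -815/512; -407/256; -203/128; -101/64; -25/16; -3/2; -1; 0]  = -6525/4096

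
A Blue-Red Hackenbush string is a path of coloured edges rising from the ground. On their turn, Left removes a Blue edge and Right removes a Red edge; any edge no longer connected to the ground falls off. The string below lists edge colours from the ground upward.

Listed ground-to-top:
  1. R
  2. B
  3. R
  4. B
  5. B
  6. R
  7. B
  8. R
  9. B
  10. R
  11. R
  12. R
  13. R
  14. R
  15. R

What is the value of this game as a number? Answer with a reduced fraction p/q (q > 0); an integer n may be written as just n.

-9599/16384

Prefix values for R B R B B R B R B R R R R R R via {L|R} + simplicity:
val_1 [R]  L=[(no moves)]  R=[0]  gives -1
val_2 [RB]  L=[-1]  R=[0]  gives -1/2
val_3 [RBR]  L=[-1]  R=[-1/2, 0]  gives -3/4
val_4 [RBRB]  L=[-1, -3/4]  R=[-1/2, 0]  gives -5/8
val_5 [RBRBB]  L=[-1, -3/4, -5/8]  R=[-1/2, 0]  gives -9/16
val_6 [RBRBBR]  L=[-1, -3/4, -5/8]  R=[-9/16, -1/2, 0]  gives -19/32
val_7 [RBRBBRB]  L=[-1, -3/4, -5/8, -19/32]  R=[-9/16, -1/2, 0]  gives -37/64
val_8 [RBRBBRBR]  L=[-1, -3/4, -5/8, -19/32]  R=[-37/64, -9/16, -1/2, 0]  gives -75/128
val_9 [RBRBBRBRB]  L=[-1, -3/4, -5/8, -19/32, -75/128]  R=[-37/64, -9/16, -1/2, 0]  gives -149/256
val_10 [RBRBBRBRBR]  L=[-1, -3/4, -5/8, -19/32, -75/128]  R=[-149/256, -37/64, -9/16, -1/2, 0]  gives -299/512
val_11 [RBRBBRBRBRR]  L=[-1, -3/4, -5/8, -19/32, -75/128]  R=[-299/512, -149/256, -37/64, -9/16, -1/2, 0]  gives -599/1024
val_12 [RBRBBRBRBRRR]  L=[-1, -3/4, -5/8, -19/32, -75/128]  R=[-599/1024, -299/512, -149/256, -37/64, -9/16, -1/2, 0]  gives -1199/2048
val_13 [RBRBBRBRBRRRR]  L=[-1, -3/4, -5/8, -19/32, -75/128]  R=[-1199/2048, -599/1024, -299/512, -149/256, -37/64, -9/16, -1/2, 0]  gives -2399/4096
val_14 [RBRBBRBRBRRRRR]  L=[-1, -3/4, -5/8, -19/32, -75/128]  R=[-2399/4096, -1199/2048, -599/1024, -299/512, -149/256, -37/64, -9/16, -1/2, 0]  gives -4799/8192
val_15 [RBRBBRBRBRRRRRR]  L=[-1, -3/4, -5/8, -19/32, -75/128]  R=[-4799/8192, -2399/4096, -1199/2048, -599/1024, -299/512, -149/256, -37/64, -9/16, -1/2, 0]  gives -9599/16384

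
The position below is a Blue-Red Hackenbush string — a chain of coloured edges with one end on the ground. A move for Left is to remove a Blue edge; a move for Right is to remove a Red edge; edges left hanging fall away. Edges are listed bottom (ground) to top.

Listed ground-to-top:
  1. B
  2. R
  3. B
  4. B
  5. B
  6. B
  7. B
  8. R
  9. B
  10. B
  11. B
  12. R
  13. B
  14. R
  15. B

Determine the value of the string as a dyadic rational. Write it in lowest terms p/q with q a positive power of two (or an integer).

Prefix values for B R B B B B B R B B B R B R B via {L|R} + simplicity:
B: Left { 0 }, Right { (no moves) } — simplest 1
BR: Left { 0 }, Right { 1 } — simplest 1/2
BRB: Left { 0 1/2 }, Right { 1 } — simplest 3/4
BRBB: Left { 0 1/2 3/4 }, Right { 1 } — simplest 7/8
BRBBB: Left { 0 1/2 3/4 7/8 }, Right { 1 } — simplest 15/16
BRBBBB: Left { 0 1/2 3/4 7/8 15/16 }, Right { 1 } — simplest 31/32
BRBBBBB: Left { 0 1/2 3/4 7/8 15/16 31/32 }, Right { 1 } — simplest 63/64
BRBBBBBR: Left { 0 1/2 3/4 7/8 15/16 31/32 }, Right { 63/64 1 } — simplest 125/128
BRBBBBBRB: Left { 0 1/2 3/4 7/8 15/16 31/32 125/128 }, Right { 63/64 1 } — simplest 251/256
BRBBBBBRBB: Left { 0 1/2 3/4 7/8 15/16 31/32 125/128 251/256 }, Right { 63/64 1 } — simplest 503/512
BRBBBBBRBBB: Left { 0 1/2 3/4 7/8 15/16 31/32 125/128 251/256 503/512 }, Right { 63/64 1 } — simplest 1007/1024
BRBBBBBRBBBR: Left { 0 1/2 3/4 7/8 15/16 31/32 125/128 251/256 503/512 }, Right { 1007/1024 63/64 1 } — simplest 2013/2048
BRBBBBBRBBBRB: Left { 0 1/2 3/4 7/8 15/16 31/32 125/128 251/256 503/512 2013/2048 }, Right { 1007/1024 63/64 1 } — simplest 4027/4096
BRBBBBBRBBBRBR: Left { 0 1/2 3/4 7/8 15/16 31/32 125/128 251/256 503/512 2013/2048 }, Right { 4027/4096 1007/1024 63/64 1 } — simplest 8053/8192
BRBBBBBRBBBRBRB: Left { 0 1/2 3/4 7/8 15/16 31/32 125/128 251/256 503/512 2013/2048 8053/8192 }, Right { 4027/4096 1007/1024 63/64 1 } — simplest 16107/16384

16107/16384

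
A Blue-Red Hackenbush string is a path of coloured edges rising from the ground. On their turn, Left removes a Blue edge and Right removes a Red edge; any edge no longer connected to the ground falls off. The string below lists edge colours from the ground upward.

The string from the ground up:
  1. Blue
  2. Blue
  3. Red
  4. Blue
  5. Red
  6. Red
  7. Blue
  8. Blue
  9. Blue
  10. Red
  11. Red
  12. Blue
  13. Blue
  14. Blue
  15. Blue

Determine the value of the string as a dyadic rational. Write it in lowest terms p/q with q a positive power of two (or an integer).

1 of 15 · B · max L 0 · min R +∞ -> 1
2 of 15 · BB · max L 1 · min R +∞ -> 2
3 of 15 · BBR · max L 1 · min R 2 -> 3/2
4 of 15 · BBRB · max L 3/2 · min R 2 -> 7/4
5 of 15 · BBRBR · max L 3/2 · min R 7/4 -> 13/8
6 of 15 · BBRBRR · max L 3/2 · min R 13/8 -> 25/16
7 of 15 · BBRBRRB · max L 25/16 · min R 13/8 -> 51/32
8 of 15 · BBRBRRBB · max L 51/32 · min R 13/8 -> 103/64
9 of 15 · BBRBRRBBB · max L 103/64 · min R 13/8 -> 207/128
10 of 15 · BBRBRRBBBR · max L 103/64 · min R 207/128 -> 413/256
11 of 15 · BBRBRRBBBRR · max L 103/64 · min R 413/256 -> 825/512
12 of 15 · BBRBRRBBBRRB · max L 825/512 · min R 413/256 -> 1651/1024
13 of 15 · BBRBRRBBBRRBB · max L 1651/1024 · min R 413/256 -> 3303/2048
14 of 15 · BBRBRRBBBRRBBB · max L 3303/2048 · min R 413/256 -> 6607/4096
15 of 15 · BBRBRRBBBRRBBBB · max L 6607/4096 · min R 413/256 -> 13215/8192

13215/8192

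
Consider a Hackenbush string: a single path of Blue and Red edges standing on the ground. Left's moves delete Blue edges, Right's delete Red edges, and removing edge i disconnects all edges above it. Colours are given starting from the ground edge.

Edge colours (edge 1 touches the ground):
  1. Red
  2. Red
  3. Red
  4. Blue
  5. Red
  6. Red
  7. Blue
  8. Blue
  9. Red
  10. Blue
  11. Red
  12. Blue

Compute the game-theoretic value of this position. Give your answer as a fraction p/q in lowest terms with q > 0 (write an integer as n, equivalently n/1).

-1429/512

Prefix values for Red Red Red Blue Red Red Blue Blue Red Blue Red Blue via {L|R} + simplicity:
edge 1 of 12 (Red): { none | 0 } gives -1
edge 2 of 12 (Red): { none | -1,0 } gives -2
edge 3 of 12 (Red): { none | -2,-1,0 } gives -3
edge 4 of 12 (Blue): { -3 | -2,-1,0 } gives -5/2
edge 5 of 12 (Red): { -3 | -5/2,-2,-1,0 } gives -11/4
edge 6 of 12 (Red): { -3 | -11/4,-5/2,-2,-1,0 } gives -23/8
edge 7 of 12 (Blue): { -3,-23/8 | -11/4,-5/2,-2,-1,0 } gives -45/16
edge 8 of 12 (Blue): { -3,-23/8,-45/16 | -11/4,-5/2,-2,-1,0 } gives -89/32
edge 9 of 12 (Red): { -3,-23/8,-45/16 | -89/32,-11/4,-5/2,-2,-1,0 } gives -179/64
edge 10 of 12 (Blue): { -3,-23/8,-45/16,-179/64 | -89/32,-11/4,-5/2,-2,-1,0 } gives -357/128
edge 11 of 12 (Red): { -3,-23/8,-45/16,-179/64 | -357/128,-89/32,-11/4,-5/2,-2,-1,0 } gives -715/256
edge 12 of 12 (Blue): { -3,-23/8,-45/16,-179/64,-715/256 | -357/128,-89/32,-11/4,-5/2,-2,-1,0 } gives -1429/512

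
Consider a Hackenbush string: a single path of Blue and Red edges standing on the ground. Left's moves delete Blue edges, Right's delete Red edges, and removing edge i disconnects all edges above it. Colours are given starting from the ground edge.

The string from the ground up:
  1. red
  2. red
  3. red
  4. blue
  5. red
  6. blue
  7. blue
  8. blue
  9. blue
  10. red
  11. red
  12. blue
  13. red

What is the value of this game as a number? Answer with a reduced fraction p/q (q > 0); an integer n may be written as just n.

Prefix values for red red red blue red blue blue blue blue red red blue red via {L|R} + simplicity:
val(r) = { none | 0 } -> -1
val(rr) = { none | -1; 0 } -> -2
val(rrr) = { none | -2; -1; 0 } -> -3
val(rrrb) = { -3 | -2; -1; 0 } -> -5/2
val(rrrbr) = { -3 | -5/2; -2; -1; 0 } -> -11/4
val(rrrbrb) = { -3; -11/4 | -5/2; -2; -1; 0 } -> -21/8
val(rrrbrbb) = { -3; -11/4; -21/8 | -5/2; -2; -1; 0 } -> -41/16
val(rrrbrbbb) = { -3; -11/4; -21/8; -41/16 | -5/2; -2; -1; 0 } -> -81/32
val(rrrbrbbbb) = { -3; -11/4; -21/8; -41/16; -81/32 | -5/2; -2; -1; 0 } -> -161/64
val(rrrbrbbbbr) = { -3; -11/4; -21/8; -41/16; -81/32 | -161/64; -5/2; -2; -1; 0 } -> -323/128
val(rrrbrbbbbrr) = { -3; -11/4; -21/8; -41/16; -81/32 | -323/128; -161/64; -5/2; -2; -1; 0 } -> -647/256
val(rrrbrbbbbrrb) = { -3; -11/4; -21/8; -41/16; -81/32; -647/256 | -323/128; -161/64; -5/2; -2; -1; 0 } -> -1293/512
val(rrrbrbbbbrrbr) = { -3; -11/4; -21/8; -41/16; -81/32; -647/256 | -1293/512; -323/128; -161/64; -5/2; -2; -1; 0 } -> -2587/1024

-2587/1024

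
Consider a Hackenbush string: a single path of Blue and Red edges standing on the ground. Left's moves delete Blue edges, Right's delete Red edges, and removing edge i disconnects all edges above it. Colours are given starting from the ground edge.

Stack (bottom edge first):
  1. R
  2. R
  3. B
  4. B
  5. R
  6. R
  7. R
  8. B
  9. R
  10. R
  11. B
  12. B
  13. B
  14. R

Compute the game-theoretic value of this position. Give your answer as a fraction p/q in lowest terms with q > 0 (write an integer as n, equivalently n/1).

Build value(s[:k]) for k = 1..14, string s = R R B B R R R B R R B B B R.
R: Left { none }, Right { 0 } gives simplest -1
RR: Left { none }, Right { -1, 0 } gives simplest -2
RRB: Left { -2 }, Right { -1, 0 } gives simplest -3/2
RRBB: Left { -2, -3/2 }, Right { -1, 0 } gives simplest -5/4
RRBBR: Left { -2, -3/2 }, Right { -5/4, -1, 0 } gives simplest -11/8
RRBBRR: Left { -2, -3/2 }, Right { -11/8, -5/4, -1, 0 } gives simplest -23/16
RRBBRRR: Left { -2, -3/2 }, Right { -23/16, -11/8, -5/4, -1, 0 } gives simplest -47/32
RRBBRRRB: Left { -2, -3/2, -47/32 }, Right { -23/16, -11/8, -5/4, -1, 0 } gives simplest -93/64
RRBBRRRBR: Left { -2, -3/2, -47/32 }, Right { -93/64, -23/16, -11/8, -5/4, -1, 0 } gives simplest -187/128
RRBBRRRBRR: Left { -2, -3/2, -47/32 }, Right { -187/128, -93/64, -23/16, -11/8, -5/4, -1, 0 } gives simplest -375/256
RRBBRRRBRRB: Left { -2, -3/2, -47/32, -375/256 }, Right { -187/128, -93/64, -23/16, -11/8, -5/4, -1, 0 } gives simplest -749/512
RRBBRRRBRRBB: Left { -2, -3/2, -47/32, -375/256, -749/512 }, Right { -187/128, -93/64, -23/16, -11/8, -5/4, -1, 0 } gives simplest -1497/1024
RRBBRRRBRRBBB: Left { -2, -3/2, -47/32, -375/256, -749/512, -1497/1024 }, Right { -187/128, -93/64, -23/16, -11/8, -5/4, -1, 0 } gives simplest -2993/2048
RRBBRRRBRRBBBR: Left { -2, -3/2, -47/32, -375/256, -749/512, -1497/1024 }, Right { -2993/2048, -187/128, -93/64, -23/16, -11/8, -5/4, -1, 0 } gives simplest -5987/4096

-5987/4096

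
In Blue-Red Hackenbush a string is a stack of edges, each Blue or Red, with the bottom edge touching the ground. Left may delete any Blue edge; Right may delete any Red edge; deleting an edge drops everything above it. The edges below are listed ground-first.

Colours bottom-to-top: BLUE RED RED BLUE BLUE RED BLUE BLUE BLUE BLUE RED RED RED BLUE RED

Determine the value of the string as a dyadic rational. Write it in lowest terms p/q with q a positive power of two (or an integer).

7109/16384

Prefix values for BLUE RED RED BLUE BLUE RED BLUE BLUE BLUE BLUE RED RED RED BLUE RED via {L|R} + simplicity:
edge 1 of 15 (BLUE): { 0 |  } -> 1
edge 2 of 15 (RED): { 0 | 1 } -> 1/2
edge 3 of 15 (RED): { 0 | 1/2 1 } -> 1/4
edge 4 of 15 (BLUE): { 0 1/4 | 1/2 1 } -> 3/8
edge 5 of 15 (BLUE): { 0 1/4 3/8 | 1/2 1 } -> 7/16
edge 6 of 15 (RED): { 0 1/4 3/8 | 7/16 1/2 1 } -> 13/32
edge 7 of 15 (BLUE): { 0 1/4 3/8 13/32 | 7/16 1/2 1 } -> 27/64
edge 8 of 15 (BLUE): { 0 1/4 3/8 13/32 27/64 | 7/16 1/2 1 } -> 55/128
edge 9 of 15 (BLUE): { 0 1/4 3/8 13/32 27/64 55/128 | 7/16 1/2 1 } -> 111/256
edge 10 of 15 (BLUE): { 0 1/4 3/8 13/32 27/64 55/128 111/256 | 7/16 1/2 1 } -> 223/512
edge 11 of 15 (RED): { 0 1/4 3/8 13/32 27/64 55/128 111/256 | 223/512 7/16 1/2 1 } -> 445/1024
edge 12 of 15 (RED): { 0 1/4 3/8 13/32 27/64 55/128 111/256 | 445/1024 223/512 7/16 1/2 1 } -> 889/2048
edge 13 of 15 (RED): { 0 1/4 3/8 13/32 27/64 55/128 111/256 | 889/2048 445/1024 223/512 7/16 1/2 1 } -> 1777/4096
edge 14 of 15 (BLUE): { 0 1/4 3/8 13/32 27/64 55/128 111/256 1777/4096 | 889/2048 445/1024 223/512 7/16 1/2 1 } -> 3555/8192
edge 15 of 15 (RED): { 0 1/4 3/8 13/32 27/64 55/128 111/256 1777/4096 | 3555/8192 889/2048 445/1024 223/512 7/16 1/2 1 } -> 7109/16384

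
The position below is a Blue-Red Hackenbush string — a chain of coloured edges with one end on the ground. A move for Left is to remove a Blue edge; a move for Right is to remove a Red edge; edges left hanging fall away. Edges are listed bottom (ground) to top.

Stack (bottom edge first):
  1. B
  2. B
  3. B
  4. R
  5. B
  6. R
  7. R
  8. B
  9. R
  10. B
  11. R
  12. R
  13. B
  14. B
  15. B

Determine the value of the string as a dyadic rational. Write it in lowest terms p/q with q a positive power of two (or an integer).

10575/4096

B: Left { 0 }, Right { (no moves) } — simplest 1
BB: Left { 0,1 }, Right { (no moves) } — simplest 2
BBB: Left { 0,1,2 }, Right { (no moves) } — simplest 3
BBBR: Left { 0,1,2 }, Right { 3 } — simplest 5/2
BBBRB: Left { 0,1,2,5/2 }, Right { 3 } — simplest 11/4
BBBRBR: Left { 0,1,2,5/2 }, Right { 11/4,3 } — simplest 21/8
BBBRBRR: Left { 0,1,2,5/2 }, Right { 21/8,11/4,3 } — simplest 41/16
BBBRBRRB: Left { 0,1,2,5/2,41/16 }, Right { 21/8,11/4,3 } — simplest 83/32
BBBRBRRBR: Left { 0,1,2,5/2,41/16 }, Right { 83/32,21/8,11/4,3 } — simplest 165/64
BBBRBRRBRB: Left { 0,1,2,5/2,41/16,165/64 }, Right { 83/32,21/8,11/4,3 } — simplest 331/128
BBBRBRRBRBR: Left { 0,1,2,5/2,41/16,165/64 }, Right { 331/128,83/32,21/8,11/4,3 } — simplest 661/256
BBBRBRRBRBRR: Left { 0,1,2,5/2,41/16,165/64 }, Right { 661/256,331/128,83/32,21/8,11/4,3 } — simplest 1321/512
BBBRBRRBRBRRB: Left { 0,1,2,5/2,41/16,165/64,1321/512 }, Right { 661/256,331/128,83/32,21/8,11/4,3 } — simplest 2643/1024
BBBRBRRBRBRRBB: Left { 0,1,2,5/2,41/16,165/64,1321/512,2643/1024 }, Right { 661/256,331/128,83/32,21/8,11/4,3 } — simplest 5287/2048
BBBRBRRBRBRRBBB: Left { 0,1,2,5/2,41/16,165/64,1321/512,2643/1024,5287/2048 }, Right { 661/256,331/128,83/32,21/8,11/4,3 } — simplest 10575/4096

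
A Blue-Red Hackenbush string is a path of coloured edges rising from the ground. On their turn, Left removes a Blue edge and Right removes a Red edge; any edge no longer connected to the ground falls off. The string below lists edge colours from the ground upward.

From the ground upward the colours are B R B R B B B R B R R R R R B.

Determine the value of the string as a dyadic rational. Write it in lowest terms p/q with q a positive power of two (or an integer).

11907/16384

Recurse on prefixes of the 15-edge string B R B R B B B R B R R R R R B:
edge 1 of 15 (B): { 0 |  } => 1
edge 2 of 15 (R): { 0 | 1 } => 1/2
edge 3 of 15 (B): { 0; 1/2 | 1 } => 3/4
edge 4 of 15 (R): { 0; 1/2 | 3/4; 1 } => 5/8
edge 5 of 15 (B): { 0; 1/2; 5/8 | 3/4; 1 } => 11/16
edge 6 of 15 (B): { 0; 1/2; 5/8; 11/16 | 3/4; 1 } => 23/32
edge 7 of 15 (B): { 0; 1/2; 5/8; 11/16; 23/32 | 3/4; 1 } => 47/64
edge 8 of 15 (R): { 0; 1/2; 5/8; 11/16; 23/32 | 47/64; 3/4; 1 } => 93/128
edge 9 of 15 (B): { 0; 1/2; 5/8; 11/16; 23/32; 93/128 | 47/64; 3/4; 1 } => 187/256
edge 10 of 15 (R): { 0; 1/2; 5/8; 11/16; 23/32; 93/128 | 187/256; 47/64; 3/4; 1 } => 373/512
edge 11 of 15 (R): { 0; 1/2; 5/8; 11/16; 23/32; 93/128 | 373/512; 187/256; 47/64; 3/4; 1 } => 745/1024
edge 12 of 15 (R): { 0; 1/2; 5/8; 11/16; 23/32; 93/128 | 745/1024; 373/512; 187/256; 47/64; 3/4; 1 } => 1489/2048
edge 13 of 15 (R): { 0; 1/2; 5/8; 11/16; 23/32; 93/128 | 1489/2048; 745/1024; 373/512; 187/256; 47/64; 3/4; 1 } => 2977/4096
edge 14 of 15 (R): { 0; 1/2; 5/8; 11/16; 23/32; 93/128 | 2977/4096; 1489/2048; 745/1024; 373/512; 187/256; 47/64; 3/4; 1 } => 5953/8192
edge 15 of 15 (B): { 0; 1/2; 5/8; 11/16; 23/32; 93/128; 5953/8192 | 2977/4096; 1489/2048; 745/1024; 373/512; 187/256; 47/64; 3/4; 1 } => 11907/16384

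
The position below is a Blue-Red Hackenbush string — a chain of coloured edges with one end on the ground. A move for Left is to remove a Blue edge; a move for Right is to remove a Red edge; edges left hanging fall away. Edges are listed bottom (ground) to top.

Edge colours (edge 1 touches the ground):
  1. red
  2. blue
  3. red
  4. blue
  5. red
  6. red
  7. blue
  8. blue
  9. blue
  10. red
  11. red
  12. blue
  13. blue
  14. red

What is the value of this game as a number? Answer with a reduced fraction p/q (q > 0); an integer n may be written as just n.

r: Left {  }, Right { 0 } -> simplest -1
rb: Left { -1 }, Right { 0 } -> simplest -1/2
rbr: Left { -1 }, Right { -1/2, 0 } -> simplest -3/4
rbrb: Left { -1, -3/4 }, Right { -1/2, 0 } -> simplest -5/8
rbrbr: Left { -1, -3/4 }, Right { -5/8, -1/2, 0 } -> simplest -11/16
rbrbrr: Left { -1, -3/4 }, Right { -11/16, -5/8, -1/2, 0 } -> simplest -23/32
rbrbrrb: Left { -1, -3/4, -23/32 }, Right { -11/16, -5/8, -1/2, 0 } -> simplest -45/64
rbrbrrbb: Left { -1, -3/4, -23/32, -45/64 }, Right { -11/16, -5/8, -1/2, 0 } -> simplest -89/128
rbrbrrbbb: Left { -1, -3/4, -23/32, -45/64, -89/128 }, Right { -11/16, -5/8, -1/2, 0 } -> simplest -177/256
rbrbrrbbbr: Left { -1, -3/4, -23/32, -45/64, -89/128 }, Right { -177/256, -11/16, -5/8, -1/2, 0 } -> simplest -355/512
rbrbrrbbbrr: Left { -1, -3/4, -23/32, -45/64, -89/128 }, Right { -355/512, -177/256, -11/16, -5/8, -1/2, 0 } -> simplest -711/1024
rbrbrrbbbrrb: Left { -1, -3/4, -23/32, -45/64, -89/128, -711/1024 }, Right { -355/512, -177/256, -11/16, -5/8, -1/2, 0 } -> simplest -1421/2048
rbrbrrbbbrrbb: Left { -1, -3/4, -23/32, -45/64, -89/128, -711/1024, -1421/2048 }, Right { -355/512, -177/256, -11/16, -5/8, -1/2, 0 } -> simplest -2841/4096
rbrbrrbbbrrbbr: Left { -1, -3/4, -23/32, -45/64, -89/128, -711/1024, -1421/2048 }, Right { -2841/4096, -355/512, -177/256, -11/16, -5/8, -1/2, 0 } -> simplest -5683/8192

-5683/8192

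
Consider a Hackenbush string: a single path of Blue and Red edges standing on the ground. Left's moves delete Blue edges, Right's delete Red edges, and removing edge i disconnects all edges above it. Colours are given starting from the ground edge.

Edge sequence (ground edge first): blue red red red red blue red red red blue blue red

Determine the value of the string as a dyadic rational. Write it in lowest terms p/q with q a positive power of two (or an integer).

141/2048

1 of 12 · b · max L 0 · min R +∞ — 1
2 of 12 · br · max L 0 · min R 1 — 1/2
3 of 12 · brr · max L 0 · min R 1/2 — 1/4
4 of 12 · brrr · max L 0 · min R 1/4 — 1/8
5 of 12 · brrrr · max L 0 · min R 1/8 — 1/16
6 of 12 · brrrrb · max L 1/16 · min R 1/8 — 3/32
7 of 12 · brrrrbr · max L 1/16 · min R 3/32 — 5/64
8 of 12 · brrrrbrr · max L 1/16 · min R 5/64 — 9/128
9 of 12 · brrrrbrrr · max L 1/16 · min R 9/128 — 17/256
10 of 12 · brrrrbrrrb · max L 17/256 · min R 9/128 — 35/512
11 of 12 · brrrrbrrrbb · max L 35/512 · min R 9/128 — 71/1024
12 of 12 · brrrrbrrrbbr · max L 35/512 · min R 71/1024 — 141/2048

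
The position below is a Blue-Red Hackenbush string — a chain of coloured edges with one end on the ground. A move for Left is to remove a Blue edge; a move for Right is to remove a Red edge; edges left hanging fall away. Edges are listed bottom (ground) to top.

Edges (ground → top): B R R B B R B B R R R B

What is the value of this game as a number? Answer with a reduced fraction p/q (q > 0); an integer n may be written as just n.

Recurse on prefixes of the 12-edge string B R R B B R B B R R R B:
B: Left { 0 }, Right { (no moves) } → simplest 1
BR: Left { 0 }, Right { 1 } → simplest 1/2
BRR: Left { 0 }, Right { 1/2 1 } → simplest 1/4
BRRB: Left { 0 1/4 }, Right { 1/2 1 } → simplest 3/8
BRRBB: Left { 0 1/4 3/8 }, Right { 1/2 1 } → simplest 7/16
BRRBBR: Left { 0 1/4 3/8 }, Right { 7/16 1/2 1 } → simplest 13/32
BRRBBRB: Left { 0 1/4 3/8 13/32 }, Right { 7/16 1/2 1 } → simplest 27/64
BRRBBRBB: Left { 0 1/4 3/8 13/32 27/64 }, Right { 7/16 1/2 1 } → simplest 55/128
BRRBBRBBR: Left { 0 1/4 3/8 13/32 27/64 }, Right { 55/128 7/16 1/2 1 } → simplest 109/256
BRRBBRBBRR: Left { 0 1/4 3/8 13/32 27/64 }, Right { 109/256 55/128 7/16 1/2 1 } → simplest 217/512
BRRBBRBBRRR: Left { 0 1/4 3/8 13/32 27/64 }, Right { 217/512 109/256 55/128 7/16 1/2 1 } → simplest 433/1024
BRRBBRBBRRRB: Left { 0 1/4 3/8 13/32 27/64 433/1024 }, Right { 217/512 109/256 55/128 7/16 1/2 1 } → simplest 867/2048

867/2048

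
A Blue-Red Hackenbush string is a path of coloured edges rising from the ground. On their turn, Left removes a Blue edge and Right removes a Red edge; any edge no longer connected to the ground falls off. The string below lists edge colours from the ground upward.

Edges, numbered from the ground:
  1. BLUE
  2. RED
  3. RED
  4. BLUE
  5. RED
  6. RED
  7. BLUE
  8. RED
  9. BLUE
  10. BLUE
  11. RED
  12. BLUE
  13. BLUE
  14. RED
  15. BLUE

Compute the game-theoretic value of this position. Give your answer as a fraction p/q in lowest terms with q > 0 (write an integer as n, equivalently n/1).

Recurse on prefixes of the 15-edge string BLUE RED RED BLUE RED RED BLUE RED BLUE BLUE RED BLUE BLUE RED BLUE:
edge 1 of 15 (BLUE): { 0 | — } ⇒ 1
edge 2 of 15 (RED): { 0 | 1 } ⇒ 1/2
edge 3 of 15 (RED): { 0 | 1/2; 1 } ⇒ 1/4
edge 4 of 15 (BLUE): { 0; 1/4 | 1/2; 1 } ⇒ 3/8
edge 5 of 15 (RED): { 0; 1/4 | 3/8; 1/2; 1 } ⇒ 5/16
edge 6 of 15 (RED): { 0; 1/4 | 5/16; 3/8; 1/2; 1 } ⇒ 9/32
edge 7 of 15 (BLUE): { 0; 1/4; 9/32 | 5/16; 3/8; 1/2; 1 } ⇒ 19/64
edge 8 of 15 (RED): { 0; 1/4; 9/32 | 19/64; 5/16; 3/8; 1/2; 1 } ⇒ 37/128
edge 9 of 15 (BLUE): { 0; 1/4; 9/32; 37/128 | 19/64; 5/16; 3/8; 1/2; 1 } ⇒ 75/256
edge 10 of 15 (BLUE): { 0; 1/4; 9/32; 37/128; 75/256 | 19/64; 5/16; 3/8; 1/2; 1 } ⇒ 151/512
edge 11 of 15 (RED): { 0; 1/4; 9/32; 37/128; 75/256 | 151/512; 19/64; 5/16; 3/8; 1/2; 1 } ⇒ 301/1024
edge 12 of 15 (BLUE): { 0; 1/4; 9/32; 37/128; 75/256; 301/1024 | 151/512; 19/64; 5/16; 3/8; 1/2; 1 } ⇒ 603/2048
edge 13 of 15 (BLUE): { 0; 1/4; 9/32; 37/128; 75/256; 301/1024; 603/2048 | 151/512; 19/64; 5/16; 3/8; 1/2; 1 } ⇒ 1207/4096
edge 14 of 15 (RED): { 0; 1/4; 9/32; 37/128; 75/256; 301/1024; 603/2048 | 1207/4096; 151/512; 19/64; 5/16; 3/8; 1/2; 1 } ⇒ 2413/8192
edge 15 of 15 (BLUE): { 0; 1/4; 9/32; 37/128; 75/256; 301/1024; 603/2048; 2413/8192 | 1207/4096; 151/512; 19/64; 5/16; 3/8; 1/2; 1 } ⇒ 4827/16384

4827/16384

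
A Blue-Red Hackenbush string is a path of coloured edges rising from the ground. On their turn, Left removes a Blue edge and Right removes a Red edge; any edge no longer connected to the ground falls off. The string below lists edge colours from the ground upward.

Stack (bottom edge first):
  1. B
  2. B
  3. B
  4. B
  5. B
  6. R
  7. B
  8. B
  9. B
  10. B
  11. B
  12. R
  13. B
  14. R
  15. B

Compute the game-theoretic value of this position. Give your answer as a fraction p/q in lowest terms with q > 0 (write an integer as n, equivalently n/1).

Prefix values for B B B B B R B B B B B R B R B via {L|R} + simplicity:
value_1 [B]  L=[0]  R=[]  — 1
value_2 [BB]  L=[0; 1]  R=[]  — 2
value_3 [BBB]  L=[0; 1; 2]  R=[]  — 3
value_4 [BBBB]  L=[0; 1; 2; 3]  R=[]  — 4
value_5 [BBBBB]  L=[0; 1; 2; 3; 4]  R=[]  — 5
value_6 [BBBBBR]  L=[0; 1; 2; 3; 4]  R=[5]  — 9/2
value_7 [BBBBBRB]  L=[0; 1; 2; 3; 4; 9/2]  R=[5]  — 19/4
value_8 [BBBBBRBB]  L=[0; 1; 2; 3; 4; 9/2; 19/4]  R=[5]  — 39/8
value_9 [BBBBBRBBB]  L=[0; 1; 2; 3; 4; 9/2; 19/4; 39/8]  R=[5]  — 79/16
value_10 [BBBBBRBBBB]  L=[0; 1; 2; 3; 4; 9/2; 19/4; 39/8; 79/16]  R=[5]  — 159/32
value_11 [BBBBBRBBBBB]  L=[0; 1; 2; 3; 4; 9/2; 19/4; 39/8; 79/16; 159/32]  R=[5]  — 319/64
value_12 [BBBBBRBBBBBR]  L=[0; 1; 2; 3; 4; 9/2; 19/4; 39/8; 79/16; 159/32]  R=[319/64; 5]  — 637/128
value_13 [BBBBBRBBBBBRB]  L=[0; 1; 2; 3; 4; 9/2; 19/4; 39/8; 79/16; 159/32; 637/128]  R=[319/64; 5]  — 1275/256
value_14 [BBBBBRBBBBBRBR]  L=[0; 1; 2; 3; 4; 9/2; 19/4; 39/8; 79/16; 159/32; 637/128]  R=[1275/256; 319/64; 5]  — 2549/512
value_15 [BBBBBRBBBBBRBRB]  L=[0; 1; 2; 3; 4; 9/2; 19/4; 39/8; 79/16; 159/32; 637/128; 2549/512]  R=[1275/256; 319/64; 5]  — 5099/1024

5099/1024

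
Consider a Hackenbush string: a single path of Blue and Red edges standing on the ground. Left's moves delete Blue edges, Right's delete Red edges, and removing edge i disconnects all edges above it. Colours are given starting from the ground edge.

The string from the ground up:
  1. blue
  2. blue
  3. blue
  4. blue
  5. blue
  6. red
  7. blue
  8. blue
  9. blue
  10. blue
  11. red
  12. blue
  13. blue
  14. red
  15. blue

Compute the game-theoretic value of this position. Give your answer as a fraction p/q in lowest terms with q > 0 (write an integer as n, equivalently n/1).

5083/1024

step 1: add blue to get b; options L={ 0 } R={ · } → 1
step 2: add blue to get bb; options L={ 0,1 } R={ · } → 2
step 3: add blue to get bbb; options L={ 0,1,2 } R={ · } → 3
step 4: add blue to get bbbb; options L={ 0,1,2,3 } R={ · } → 4
step 5: add blue to get bbbbb; options L={ 0,1,2,3,4 } R={ · } → 5
step 6: add red to get bbbbbr; options L={ 0,1,2,3,4 } R={ 5 } → 9/2
step 7: add blue to get bbbbbrb; options L={ 0,1,2,3,4,9/2 } R={ 5 } → 19/4
step 8: add blue to get bbbbbrbb; options L={ 0,1,2,3,4,9/2,19/4 } R={ 5 } → 39/8
step 9: add blue to get bbbbbrbbb; options L={ 0,1,2,3,4,9/2,19/4,39/8 } R={ 5 } → 79/16
step 10: add blue to get bbbbbrbbbb; options L={ 0,1,2,3,4,9/2,19/4,39/8,79/16 } R={ 5 } → 159/32
step 11: add red to get bbbbbrbbbbr; options L={ 0,1,2,3,4,9/2,19/4,39/8,79/16 } R={ 159/32,5 } → 317/64
step 12: add blue to get bbbbbrbbbbrb; options L={ 0,1,2,3,4,9/2,19/4,39/8,79/16,317/64 } R={ 159/32,5 } → 635/128
step 13: add blue to get bbbbbrbbbbrbb; options L={ 0,1,2,3,4,9/2,19/4,39/8,79/16,317/64,635/128 } R={ 159/32,5 } → 1271/256
step 14: add red to get bbbbbrbbbbrbbr; options L={ 0,1,2,3,4,9/2,19/4,39/8,79/16,317/64,635/128 } R={ 1271/256,159/32,5 } → 2541/512
step 15: add blue to get bbbbbrbbbbrbbrb; options L={ 0,1,2,3,4,9/2,19/4,39/8,79/16,317/64,635/128,2541/512 } R={ 1271/256,159/32,5 } → 5083/1024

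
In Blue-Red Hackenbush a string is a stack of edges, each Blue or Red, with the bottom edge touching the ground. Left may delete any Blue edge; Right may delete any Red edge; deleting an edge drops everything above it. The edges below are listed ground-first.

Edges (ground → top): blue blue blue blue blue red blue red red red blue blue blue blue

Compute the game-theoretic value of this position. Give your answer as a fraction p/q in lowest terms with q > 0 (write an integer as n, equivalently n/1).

Recurse on prefixes of the 14-edge string blue blue blue blue blue red blue red red red blue blue blue blue:
b: Left { 0 }, Right { (no moves) } => simplest 1
bb: Left { 0; 1 }, Right { (no moves) } => simplest 2
bbb: Left { 0; 1; 2 }, Right { (no moves) } => simplest 3
bbbb: Left { 0; 1; 2; 3 }, Right { (no moves) } => simplest 4
bbbbb: Left { 0; 1; 2; 3; 4 }, Right { (no moves) } => simplest 5
bbbbbr: Left { 0; 1; 2; 3; 4 }, Right { 5 } => simplest 9/2
bbbbbrb: Left { 0; 1; 2; 3; 4; 9/2 }, Right { 5 } => simplest 19/4
bbbbbrbr: Left { 0; 1; 2; 3; 4; 9/2 }, Right { 19/4; 5 } => simplest 37/8
bbbbbrbrr: Left { 0; 1; 2; 3; 4; 9/2 }, Right { 37/8; 19/4; 5 } => simplest 73/16
bbbbbrbrrr: Left { 0; 1; 2; 3; 4; 9/2 }, Right { 73/16; 37/8; 19/4; 5 } => simplest 145/32
bbbbbrbrrrb: Left { 0; 1; 2; 3; 4; 9/2; 145/32 }, Right { 73/16; 37/8; 19/4; 5 } => simplest 291/64
bbbbbrbrrrbb: Left { 0; 1; 2; 3; 4; 9/2; 145/32; 291/64 }, Right { 73/16; 37/8; 19/4; 5 } => simplest 583/128
bbbbbrbrrrbbb: Left { 0; 1; 2; 3; 4; 9/2; 145/32; 291/64; 583/128 }, Right { 73/16; 37/8; 19/4; 5 } => simplest 1167/256
bbbbbrbrrrbbbb: Left { 0; 1; 2; 3; 4; 9/2; 145/32; 291/64; 583/128; 1167/256 }, Right { 73/16; 37/8; 19/4; 5 } => simplest 2335/512

2335/512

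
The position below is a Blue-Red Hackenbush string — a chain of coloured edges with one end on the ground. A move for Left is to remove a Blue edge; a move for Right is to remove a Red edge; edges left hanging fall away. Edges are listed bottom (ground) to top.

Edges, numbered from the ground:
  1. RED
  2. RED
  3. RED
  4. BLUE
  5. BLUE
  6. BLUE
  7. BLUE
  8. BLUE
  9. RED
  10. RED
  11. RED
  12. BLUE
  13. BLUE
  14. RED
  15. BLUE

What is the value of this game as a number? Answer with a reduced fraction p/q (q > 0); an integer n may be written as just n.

-8421/4096

1 of 15 · R · max L −∞ · min R 0 -> -1
2 of 15 · RR · max L −∞ · min R -1 -> -2
3 of 15 · RRR · max L −∞ · min R -2 -> -3
4 of 15 · RRRB · max L -3 · min R -2 -> -5/2
5 of 15 · RRRBB · max L -5/2 · min R -2 -> -9/4
6 of 15 · RRRBBB · max L -9/4 · min R -2 -> -17/8
7 of 15 · RRRBBBB · max L -17/8 · min R -2 -> -33/16
8 of 15 · RRRBBBBB · max L -33/16 · min R -2 -> -65/32
9 of 15 · RRRBBBBBR · max L -33/16 · min R -65/32 -> -131/64
10 of 15 · RRRBBBBBRR · max L -33/16 · min R -131/64 -> -263/128
11 of 15 · RRRBBBBBRRR · max L -33/16 · min R -263/128 -> -527/256
12 of 15 · RRRBBBBBRRRB · max L -527/256 · min R -263/128 -> -1053/512
13 of 15 · RRRBBBBBRRRBB · max L -1053/512 · min R -263/128 -> -2105/1024
14 of 15 · RRRBBBBBRRRBBR · max L -1053/512 · min R -2105/1024 -> -4211/2048
15 of 15 · RRRBBBBBRRRBBRB · max L -4211/2048 · min R -2105/1024 -> -8421/4096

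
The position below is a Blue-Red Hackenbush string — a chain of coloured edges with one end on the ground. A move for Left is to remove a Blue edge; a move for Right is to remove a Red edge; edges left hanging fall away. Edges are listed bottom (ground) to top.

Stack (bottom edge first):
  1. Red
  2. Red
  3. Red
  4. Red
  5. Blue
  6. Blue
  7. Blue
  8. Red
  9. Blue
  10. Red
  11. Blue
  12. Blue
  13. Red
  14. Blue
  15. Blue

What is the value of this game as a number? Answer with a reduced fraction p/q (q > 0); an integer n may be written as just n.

-6473/2048

val(R) = { · | 0 } = -1
val(RR) = { · | -1 0 } = -2
val(RRR) = { · | -2 -1 0 } = -3
val(RRRR) = { · | -3 -2 -1 0 } = -4
val(RRRRB) = { -4 | -3 -2 -1 0 } = -7/2
val(RRRRBB) = { -4 -7/2 | -3 -2 -1 0 } = -13/4
val(RRRRBBB) = { -4 -7/2 -13/4 | -3 -2 -1 0 } = -25/8
val(RRRRBBBR) = { -4 -7/2 -13/4 | -25/8 -3 -2 -1 0 } = -51/16
val(RRRRBBBRB) = { -4 -7/2 -13/4 -51/16 | -25/8 -3 -2 -1 0 } = -101/32
val(RRRRBBBRBR) = { -4 -7/2 -13/4 -51/16 | -101/32 -25/8 -3 -2 -1 0 } = -203/64
val(RRRRBBBRBRB) = { -4 -7/2 -13/4 -51/16 -203/64 | -101/32 -25/8 -3 -2 -1 0 } = -405/128
val(RRRRBBBRBRBB) = { -4 -7/2 -13/4 -51/16 -203/64 -405/128 | -101/32 -25/8 -3 -2 -1 0 } = -809/256
val(RRRRBBBRBRBBR) = { -4 -7/2 -13/4 -51/16 -203/64 -405/128 | -809/256 -101/32 -25/8 -3 -2 -1 0 } = -1619/512
val(RRRRBBBRBRBBRB) = { -4 -7/2 -13/4 -51/16 -203/64 -405/128 -1619/512 | -809/256 -101/32 -25/8 -3 -2 -1 0 } = -3237/1024
val(RRRRBBBRBRBBRBB) = { -4 -7/2 -13/4 -51/16 -203/64 -405/128 -1619/512 -3237/1024 | -809/256 -101/32 -25/8 -3 -2 -1 0 } = -6473/2048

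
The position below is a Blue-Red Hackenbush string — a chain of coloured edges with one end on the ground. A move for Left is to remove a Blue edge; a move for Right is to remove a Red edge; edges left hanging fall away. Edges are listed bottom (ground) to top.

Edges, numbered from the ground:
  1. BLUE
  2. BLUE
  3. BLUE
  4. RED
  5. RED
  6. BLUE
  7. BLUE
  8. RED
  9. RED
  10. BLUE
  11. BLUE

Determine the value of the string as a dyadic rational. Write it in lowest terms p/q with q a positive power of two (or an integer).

Recurse on prefixes of the 11-edge string BLUE BLUE BLUE RED RED BLUE BLUE RED RED BLUE BLUE:
value(B) = { 0 | — } — 1
value(BB) = { 0, 1 | — } — 2
value(BBB) = { 0, 1, 2 | — } — 3
value(BBBR) = { 0, 1, 2 | 3 } — 5/2
value(BBBRR) = { 0, 1, 2 | 5/2, 3 } — 9/4
value(BBBRRB) = { 0, 1, 2, 9/4 | 5/2, 3 } — 19/8
value(BBBRRBB) = { 0, 1, 2, 9/4, 19/8 | 5/2, 3 } — 39/16
value(BBBRRBBR) = { 0, 1, 2, 9/4, 19/8 | 39/16, 5/2, 3 } — 77/32
value(BBBRRBBRR) = { 0, 1, 2, 9/4, 19/8 | 77/32, 39/16, 5/2, 3 } — 153/64
value(BBBRRBBRRB) = { 0, 1, 2, 9/4, 19/8, 153/64 | 77/32, 39/16, 5/2, 3 } — 307/128
value(BBBRRBBRRBB) = { 0, 1, 2, 9/4, 19/8, 153/64, 307/128 | 77/32, 39/16, 5/2, 3 } — 615/256

615/256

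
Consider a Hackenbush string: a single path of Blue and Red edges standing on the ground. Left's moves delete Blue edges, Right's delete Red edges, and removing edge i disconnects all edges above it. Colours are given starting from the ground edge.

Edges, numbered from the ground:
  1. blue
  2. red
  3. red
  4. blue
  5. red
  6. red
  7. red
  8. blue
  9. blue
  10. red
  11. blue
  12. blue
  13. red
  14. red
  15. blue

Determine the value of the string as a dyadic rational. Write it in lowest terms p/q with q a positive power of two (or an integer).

4531/16384

Recurse on prefixes of the 15-edge string blue red red blue red red red blue blue red blue blue red red blue:
edge 1 of 15 (blue): { 0 | · } gives 1
edge 2 of 15 (red): { 0 | 1 } gives 1/2
edge 3 of 15 (red): { 0 | 1/2; 1 } gives 1/4
edge 4 of 15 (blue): { 0; 1/4 | 1/2; 1 } gives 3/8
edge 5 of 15 (red): { 0; 1/4 | 3/8; 1/2; 1 } gives 5/16
edge 6 of 15 (red): { 0; 1/4 | 5/16; 3/8; 1/2; 1 } gives 9/32
edge 7 of 15 (red): { 0; 1/4 | 9/32; 5/16; 3/8; 1/2; 1 } gives 17/64
edge 8 of 15 (blue): { 0; 1/4; 17/64 | 9/32; 5/16; 3/8; 1/2; 1 } gives 35/128
edge 9 of 15 (blue): { 0; 1/4; 17/64; 35/128 | 9/32; 5/16; 3/8; 1/2; 1 } gives 71/256
edge 10 of 15 (red): { 0; 1/4; 17/64; 35/128 | 71/256; 9/32; 5/16; 3/8; 1/2; 1 } gives 141/512
edge 11 of 15 (blue): { 0; 1/4; 17/64; 35/128; 141/512 | 71/256; 9/32; 5/16; 3/8; 1/2; 1 } gives 283/1024
edge 12 of 15 (blue): { 0; 1/4; 17/64; 35/128; 141/512; 283/1024 | 71/256; 9/32; 5/16; 3/8; 1/2; 1 } gives 567/2048
edge 13 of 15 (red): { 0; 1/4; 17/64; 35/128; 141/512; 283/1024 | 567/2048; 71/256; 9/32; 5/16; 3/8; 1/2; 1 } gives 1133/4096
edge 14 of 15 (red): { 0; 1/4; 17/64; 35/128; 141/512; 283/1024 | 1133/4096; 567/2048; 71/256; 9/32; 5/16; 3/8; 1/2; 1 } gives 2265/8192
edge 15 of 15 (blue): { 0; 1/4; 17/64; 35/128; 141/512; 283/1024; 2265/8192 | 1133/4096; 567/2048; 71/256; 9/32; 5/16; 3/8; 1/2; 1 } gives 4531/16384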